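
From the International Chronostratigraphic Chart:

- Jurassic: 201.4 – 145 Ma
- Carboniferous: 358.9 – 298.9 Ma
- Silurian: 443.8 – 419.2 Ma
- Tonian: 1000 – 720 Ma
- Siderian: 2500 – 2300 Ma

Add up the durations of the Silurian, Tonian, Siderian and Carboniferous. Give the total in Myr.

564.6 million years

Each duration: Silurian = 24.6; Tonian = 280; Siderian = 200; Carboniferous = 60.
Sum: 24.6 + 280 + 200 + 60 = 564.6 Myr.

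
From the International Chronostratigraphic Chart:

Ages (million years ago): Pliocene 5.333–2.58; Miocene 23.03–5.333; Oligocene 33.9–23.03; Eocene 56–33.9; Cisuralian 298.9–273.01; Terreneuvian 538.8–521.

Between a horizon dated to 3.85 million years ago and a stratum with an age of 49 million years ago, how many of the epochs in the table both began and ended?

2

49 Ma sits inside the Eocene (56–33.9) and 3.85 Ma inside the Pliocene (5.333–2.58); neither of those is wholly between the two dates.
The listed epochs lying completely between them are Oligocene, Miocene — 2 in all.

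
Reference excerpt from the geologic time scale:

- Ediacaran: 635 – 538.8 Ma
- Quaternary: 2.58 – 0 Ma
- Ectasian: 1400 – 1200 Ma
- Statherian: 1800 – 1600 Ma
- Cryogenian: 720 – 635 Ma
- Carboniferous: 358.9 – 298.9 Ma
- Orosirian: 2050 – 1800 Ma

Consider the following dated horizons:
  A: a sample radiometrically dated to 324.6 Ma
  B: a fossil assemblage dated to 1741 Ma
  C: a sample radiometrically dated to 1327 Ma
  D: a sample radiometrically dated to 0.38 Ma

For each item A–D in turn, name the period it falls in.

A: 324.6 Ma lies in 358.9–298.9 Ma, so Carboniferous.
B: 1741 Ma lies in 1800–1600 Ma, so Statherian.
C: 1327 Ma lies in 1400–1200 Ma, so Ectasian.
D: 0.38 Ma lies in 2.58–0 Ma, so Quaternary.

A — Carboniferous; B — Statherian; C — Ectasian; D — Quaternary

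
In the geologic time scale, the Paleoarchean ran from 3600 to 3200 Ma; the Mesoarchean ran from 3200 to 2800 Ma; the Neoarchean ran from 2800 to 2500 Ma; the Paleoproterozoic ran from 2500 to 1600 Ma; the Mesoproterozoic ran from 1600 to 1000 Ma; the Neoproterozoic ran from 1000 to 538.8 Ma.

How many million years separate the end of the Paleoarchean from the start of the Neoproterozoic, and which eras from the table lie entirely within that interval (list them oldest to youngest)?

2200 million years; Mesoarchean, Neoarchean, Paleoproterozoic, Mesoproterozoic

The Paleoarchean closes at 3200 Ma and the Neoproterozoic opens at 1000 Ma, so the interval is 3200 − 1000 = 2200 Myr.
An era fits inside if it starts at or after 3200 Ma and ends at or before 1000 Ma; oldest first that gives Mesoarchean, Neoarchean, Paleoproterozoic, Mesoproterozoic.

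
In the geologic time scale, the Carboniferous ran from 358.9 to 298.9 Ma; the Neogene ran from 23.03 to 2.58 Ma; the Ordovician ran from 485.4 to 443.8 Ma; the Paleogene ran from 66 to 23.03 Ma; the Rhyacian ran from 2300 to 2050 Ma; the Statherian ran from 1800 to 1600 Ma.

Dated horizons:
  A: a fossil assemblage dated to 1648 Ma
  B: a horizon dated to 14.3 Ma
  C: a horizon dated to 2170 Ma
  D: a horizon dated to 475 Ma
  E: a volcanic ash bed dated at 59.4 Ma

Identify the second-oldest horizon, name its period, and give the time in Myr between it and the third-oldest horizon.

A, in the Statherian; 1173 million years to D

Sorted oldest-first by Ma: C (2170), A (1648), D (475), E (59.4), B (14.3).
The second oldest is A at 1648 Ma, which lies in 1800–1600 Ma: the Statherian.
The third oldest is D at 475 Ma; separation = |1648 − 475| = 1173 Myr.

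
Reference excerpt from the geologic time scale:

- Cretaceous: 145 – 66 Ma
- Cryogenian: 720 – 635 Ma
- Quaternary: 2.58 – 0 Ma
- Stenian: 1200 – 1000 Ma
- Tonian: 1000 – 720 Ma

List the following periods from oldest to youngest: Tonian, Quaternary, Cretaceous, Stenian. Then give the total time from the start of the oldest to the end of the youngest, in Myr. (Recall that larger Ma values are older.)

Start ages (Ma): Stenian 1200, Tonian 1000, Cretaceous 145, Quaternary 2.58.
Ordered oldest to youngest: Stenian, Tonian, Cretaceous, Quaternary.
Span = 1200 − 0 = 1200 Myr.

Stenian, Tonian, Cretaceous, Quaternary; total span 1200 Myr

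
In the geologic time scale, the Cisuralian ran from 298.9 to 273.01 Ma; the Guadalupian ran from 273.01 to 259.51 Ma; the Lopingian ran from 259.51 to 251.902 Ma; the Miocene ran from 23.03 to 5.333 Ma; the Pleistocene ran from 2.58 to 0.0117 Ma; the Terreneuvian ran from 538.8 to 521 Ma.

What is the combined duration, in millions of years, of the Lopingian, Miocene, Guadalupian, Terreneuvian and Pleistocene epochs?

59.1733 million years

Duration is start − end for each: (259.51 − 251.902) + (23.03 − 5.333) + (273.01 − 259.51) + (538.8 − 521) + (2.58 − 0.0117).
That is 7.608 + 17.697 + 13.5 + 17.8 + 2.5683, which totals 59.1733 million years.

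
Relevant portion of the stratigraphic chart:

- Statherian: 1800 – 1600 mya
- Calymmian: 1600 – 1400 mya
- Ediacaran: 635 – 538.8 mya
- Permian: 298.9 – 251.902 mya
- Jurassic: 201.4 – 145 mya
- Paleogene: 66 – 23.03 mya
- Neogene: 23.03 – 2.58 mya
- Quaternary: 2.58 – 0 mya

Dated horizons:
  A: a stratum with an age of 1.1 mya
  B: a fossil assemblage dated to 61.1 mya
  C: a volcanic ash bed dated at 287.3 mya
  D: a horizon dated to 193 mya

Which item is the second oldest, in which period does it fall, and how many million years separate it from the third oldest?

Sorted oldest-first by Ma: C (287.3), D (193), B (61.1), A (1.1).
The second oldest is D at 193 Ma, which lies in 201.4–145 Ma: the Jurassic.
The third oldest is B at 61.1 Ma; separation = |193 − 61.1| = 131.9 Myr.

D, in the Jurassic; 131.9 million years to B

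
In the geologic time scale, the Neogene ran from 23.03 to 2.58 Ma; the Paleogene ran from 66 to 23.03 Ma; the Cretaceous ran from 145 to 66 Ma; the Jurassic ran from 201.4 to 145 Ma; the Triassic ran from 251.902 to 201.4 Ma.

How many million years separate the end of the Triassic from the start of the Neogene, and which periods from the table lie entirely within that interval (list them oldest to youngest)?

178.37 million years; Jurassic, Cretaceous, Paleogene

The Triassic closes at 201.4 Ma and the Neogene opens at 23.03 Ma, so the interval is 201.4 − 23.03 = 178.37 Myr.
A period fits inside if it starts at or after 201.4 Ma and ends at or before 23.03 Ma; oldest first that gives Jurassic, Cretaceous, Paleogene.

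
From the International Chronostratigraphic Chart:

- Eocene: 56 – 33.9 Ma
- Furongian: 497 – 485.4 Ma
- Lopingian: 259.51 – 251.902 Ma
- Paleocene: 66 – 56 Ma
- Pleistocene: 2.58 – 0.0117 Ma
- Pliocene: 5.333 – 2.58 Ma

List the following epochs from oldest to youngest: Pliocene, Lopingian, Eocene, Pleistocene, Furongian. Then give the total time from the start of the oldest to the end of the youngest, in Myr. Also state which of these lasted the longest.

Start ages (Ma): Furongian 497, Lopingian 259.51, Eocene 56, Pliocene 5.333, Pleistocene 2.58.
Ordered oldest to youngest: Furongian, Lopingian, Eocene, Pliocene, Pleistocene.
Span = 497 − 0.0117 = 496.9883 Myr.
Durations: Furongian 11.6, Pliocene 2.753, Pleistocene 2.5683, Lopingian 7.608, Eocene 22.1 → longest is Eocene (22.1 Myr).

Furongian → Lopingian → Eocene → Pliocene → Pleistocene; total span 496.9883 Myr; longest is Eocene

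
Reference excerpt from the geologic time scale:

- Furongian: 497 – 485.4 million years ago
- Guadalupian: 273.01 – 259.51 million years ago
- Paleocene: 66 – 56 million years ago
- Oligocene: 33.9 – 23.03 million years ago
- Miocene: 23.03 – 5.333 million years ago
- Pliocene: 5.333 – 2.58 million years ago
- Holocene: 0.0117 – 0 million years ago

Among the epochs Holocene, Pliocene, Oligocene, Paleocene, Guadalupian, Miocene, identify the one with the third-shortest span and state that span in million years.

Paleocene, 10 million years

Durations: Holocene 0.0117; Pliocene 2.753; Oligocene 10.87; Paleocene 10; Guadalupian 13.5; Miocene 17.697 Myr.
Sorted shortest-first: Holocene (0.0117), Pliocene (2.753), Paleocene (10), Oligocene (10.87), Guadalupian (13.5), Miocene (17.697).
The third shortest is Paleocene at 10 Myr.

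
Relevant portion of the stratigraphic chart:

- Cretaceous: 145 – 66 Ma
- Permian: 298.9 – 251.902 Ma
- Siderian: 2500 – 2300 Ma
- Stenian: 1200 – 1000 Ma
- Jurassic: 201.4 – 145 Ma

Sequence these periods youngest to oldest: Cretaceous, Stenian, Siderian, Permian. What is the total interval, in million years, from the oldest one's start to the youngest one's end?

Cretaceous → Permian → Stenian → Siderian; total span 2434 Myr

From the excerpt: Cretaceous 145–66; Stenian 1200–1000; Siderian 2500–2300; Permian 298.9–251.902 (Ma).
Larger Ma is earlier, so the oldest is Siderian and the youngest is Cretaceous; youngest to oldest: Cretaceous, Permian, Stenian, Siderian.
Oldest start 2500 minus youngest end 66 gives 2434 Myr overall.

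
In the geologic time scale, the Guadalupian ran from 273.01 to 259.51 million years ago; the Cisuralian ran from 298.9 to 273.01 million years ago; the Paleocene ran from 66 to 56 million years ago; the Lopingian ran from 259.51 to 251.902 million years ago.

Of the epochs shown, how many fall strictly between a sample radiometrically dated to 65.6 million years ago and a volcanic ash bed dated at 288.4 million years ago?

2

The older date is 288.4 Ma and the younger is 65.6 Ma.
Epochs with start < 288.4 and end > 65.6 Ma: Guadalupian (273.01–259.51), Lopingian (259.51–251.902).
That is 2 complete epochs.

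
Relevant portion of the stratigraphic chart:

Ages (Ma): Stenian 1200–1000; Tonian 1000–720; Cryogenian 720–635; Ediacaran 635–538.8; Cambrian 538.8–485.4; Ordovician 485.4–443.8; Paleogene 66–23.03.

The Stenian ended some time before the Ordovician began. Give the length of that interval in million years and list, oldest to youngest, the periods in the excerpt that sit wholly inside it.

End of Stenian = 1000 Ma; start of Ordovician = 485.4 Ma.
Gap = 1000 − 485.4 = 514.6 Myr.
Periods wholly inside 1000–485.4 Ma: Tonian (1000–720), Cryogenian (720–635), Ediacaran (635–538.8), Cambrian (538.8–485.4).

514.6 million years; Tonian, Cryogenian, Ediacaran, Cambrian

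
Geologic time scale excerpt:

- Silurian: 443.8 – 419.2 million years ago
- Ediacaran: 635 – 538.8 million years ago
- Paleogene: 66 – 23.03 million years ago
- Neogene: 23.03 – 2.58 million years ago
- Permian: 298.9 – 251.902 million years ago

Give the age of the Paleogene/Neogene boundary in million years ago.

23.03 million years ago

The Paleogene ends and the Neogene begins at 23.03 million years ago.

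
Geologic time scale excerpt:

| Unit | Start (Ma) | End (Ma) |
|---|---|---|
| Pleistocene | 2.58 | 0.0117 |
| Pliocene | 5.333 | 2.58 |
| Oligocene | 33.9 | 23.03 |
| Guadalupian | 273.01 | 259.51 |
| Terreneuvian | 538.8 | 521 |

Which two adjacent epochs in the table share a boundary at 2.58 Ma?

The Pliocene ends at 2.58 Ma and the Pleistocene begins at 2.58 Ma, so they share that boundary.

Pliocene and Pleistocene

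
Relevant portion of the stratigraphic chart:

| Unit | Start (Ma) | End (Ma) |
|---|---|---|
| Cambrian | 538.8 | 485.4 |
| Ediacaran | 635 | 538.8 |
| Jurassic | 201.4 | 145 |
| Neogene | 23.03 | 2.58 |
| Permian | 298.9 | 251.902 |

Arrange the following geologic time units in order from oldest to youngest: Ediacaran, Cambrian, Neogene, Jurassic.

Ediacaran → Cambrian → Jurassic → Neogene

Read off each span (Ma): Ediacaran 635–538.8; Cambrian 538.8–485.4; Neogene 23.03–2.58; Jurassic 201.4–145.
Larger Ma is older, so oldest→youngest is Ediacaran, Cambrian, Jurassic, Neogene.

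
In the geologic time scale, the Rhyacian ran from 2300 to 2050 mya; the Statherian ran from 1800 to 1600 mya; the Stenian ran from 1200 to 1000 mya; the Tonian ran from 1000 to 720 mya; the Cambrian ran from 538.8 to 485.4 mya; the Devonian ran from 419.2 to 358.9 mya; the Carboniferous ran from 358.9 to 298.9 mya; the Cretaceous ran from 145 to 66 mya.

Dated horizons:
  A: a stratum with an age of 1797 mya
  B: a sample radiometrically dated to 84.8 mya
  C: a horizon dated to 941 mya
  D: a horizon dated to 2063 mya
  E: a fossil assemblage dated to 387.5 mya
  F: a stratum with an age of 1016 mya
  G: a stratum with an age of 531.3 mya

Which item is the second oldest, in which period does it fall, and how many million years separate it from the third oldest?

A, in the Statherian; 781 million years to F

Sorted oldest-first by Ma: D (2063), A (1797), F (1016), C (941), G (531.3), E (387.5), B (84.8).
The second oldest is A at 1797 Ma, which lies in 1800–1600 Ma: the Statherian.
The third oldest is F at 1016 Ma; separation = |1797 − 1016| = 781 Myr.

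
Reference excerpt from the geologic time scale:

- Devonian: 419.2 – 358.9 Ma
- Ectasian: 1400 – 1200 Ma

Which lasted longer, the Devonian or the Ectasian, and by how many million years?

Devonian: 419.2 − 358.9 = 60.3 Myr.
Ectasian: 1400 − 1200 = 200 Myr.
Difference: 200 − 60.3 = 139.7 Myr, so the Ectasian was longer.

Ectasian, by 139.7 million years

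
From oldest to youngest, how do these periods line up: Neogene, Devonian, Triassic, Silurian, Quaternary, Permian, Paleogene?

Era membership (oldest first within each) — Paleozoic: Silurian, Devonian, Permian; Mesozoic: Triassic; Cenozoic: Paleogene, Neogene, Quaternary. Paleozoic precedes Mesozoic, which precedes Cenozoic. Concatenating the groups in that era order gives oldest to youngest directly.

Silurian → Devonian → Permian → Triassic → Paleogene → Neogene → Quaternary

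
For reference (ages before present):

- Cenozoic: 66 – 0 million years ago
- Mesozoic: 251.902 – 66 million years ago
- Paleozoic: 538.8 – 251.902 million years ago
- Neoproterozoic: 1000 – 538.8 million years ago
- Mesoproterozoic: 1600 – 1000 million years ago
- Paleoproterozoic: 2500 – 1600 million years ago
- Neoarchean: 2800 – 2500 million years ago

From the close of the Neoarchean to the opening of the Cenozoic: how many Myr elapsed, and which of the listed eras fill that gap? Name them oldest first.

End of Neoarchean = 2500 Ma; start of Cenozoic = 66 Ma.
Gap = 2500 − 66 = 2434 Myr.
Eras wholly inside 2500–66 Ma: Paleoproterozoic (2500–1600), Mesoproterozoic (1600–1000), Neoproterozoic (1000–538.8), Paleozoic (538.8–251.902), Mesozoic (251.902–66).

2434 million years; Paleoproterozoic, Mesoproterozoic, Neoproterozoic, Paleozoic, Mesozoic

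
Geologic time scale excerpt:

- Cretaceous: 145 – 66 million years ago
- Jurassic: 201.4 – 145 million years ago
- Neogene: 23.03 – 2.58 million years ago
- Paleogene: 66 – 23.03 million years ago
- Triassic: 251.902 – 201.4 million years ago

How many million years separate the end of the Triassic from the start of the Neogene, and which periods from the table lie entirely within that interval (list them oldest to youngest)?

178.37 million years; Jurassic, Cretaceous, Paleogene

End of Triassic = 201.4 Ma; start of Neogene = 23.03 Ma.
Gap = 201.4 − 23.03 = 178.37 Myr.
Periods wholly inside 201.4–23.03 Ma: Jurassic (201.4–145), Cretaceous (145–66), Paleogene (66–23.03).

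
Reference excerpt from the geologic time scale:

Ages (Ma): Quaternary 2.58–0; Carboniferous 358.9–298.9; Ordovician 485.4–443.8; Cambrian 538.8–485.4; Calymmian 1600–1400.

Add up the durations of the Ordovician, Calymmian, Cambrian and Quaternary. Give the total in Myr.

Duration is start − end for each: (485.4 − 443.8) + (1600 − 1400) + (538.8 − 485.4) + (2.58 − 0).
That is 41.6 + 200 + 53.4 + 2.58, which totals 297.58 million years.

297.58 million years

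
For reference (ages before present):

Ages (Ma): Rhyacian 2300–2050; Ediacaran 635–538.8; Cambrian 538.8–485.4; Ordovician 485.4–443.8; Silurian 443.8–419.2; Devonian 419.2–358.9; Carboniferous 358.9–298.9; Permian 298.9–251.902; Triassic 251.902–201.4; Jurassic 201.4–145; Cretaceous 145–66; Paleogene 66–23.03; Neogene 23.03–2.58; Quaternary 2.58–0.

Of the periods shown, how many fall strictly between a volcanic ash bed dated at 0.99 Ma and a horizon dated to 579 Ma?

The older date is 579 Ma and the younger is 0.99 Ma.
Periods with start < 579 and end > 0.99 Ma: Cambrian (538.8–485.4), Ordovician (485.4–443.8), Silurian (443.8–419.2), Devonian (419.2–358.9), Carboniferous (358.9–298.9), Permian (298.9–251.902), Triassic (251.902–201.4), Jurassic (201.4–145), Cretaceous (145–66), Paleogene (66–23.03), Neogene (23.03–2.58).
That is 11 complete periods.

11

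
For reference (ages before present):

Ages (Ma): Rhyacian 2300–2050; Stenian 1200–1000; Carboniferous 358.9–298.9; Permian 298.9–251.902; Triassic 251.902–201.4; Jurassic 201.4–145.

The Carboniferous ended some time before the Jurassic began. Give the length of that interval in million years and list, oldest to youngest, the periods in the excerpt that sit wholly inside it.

The Carboniferous closes at 298.9 Ma and the Jurassic opens at 201.4 Ma, so the interval is 298.9 − 201.4 = 97.5 Myr.
A period fits inside if it starts at or after 298.9 Ma and ends at or before 201.4 Ma; oldest first that gives Permian, Triassic.

97.5 million years; Permian, Triassic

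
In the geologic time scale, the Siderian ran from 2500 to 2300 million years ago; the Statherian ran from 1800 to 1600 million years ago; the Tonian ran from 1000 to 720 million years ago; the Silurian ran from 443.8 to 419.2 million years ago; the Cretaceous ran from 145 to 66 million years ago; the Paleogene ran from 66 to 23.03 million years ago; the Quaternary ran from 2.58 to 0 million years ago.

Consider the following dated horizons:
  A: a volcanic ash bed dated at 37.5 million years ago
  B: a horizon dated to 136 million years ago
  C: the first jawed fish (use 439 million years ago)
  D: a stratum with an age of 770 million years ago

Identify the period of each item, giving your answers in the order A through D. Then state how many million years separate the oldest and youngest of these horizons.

Match each age against the start–end ranges in the excerpt: A = 37.5 Ma → Paleogene (66–23.03); B = 136 Ma → Cretaceous (145–66); C = 439 Ma → Silurian (443.8–419.2); D = 770 Ma → Tonian (1000–720).
The largest age is 770 Ma and the smallest is 37.5 Ma; their difference is 732.5 Myr.

A — Paleogene; B — Cretaceous; C — Silurian; D — Tonian; span 732.5 million years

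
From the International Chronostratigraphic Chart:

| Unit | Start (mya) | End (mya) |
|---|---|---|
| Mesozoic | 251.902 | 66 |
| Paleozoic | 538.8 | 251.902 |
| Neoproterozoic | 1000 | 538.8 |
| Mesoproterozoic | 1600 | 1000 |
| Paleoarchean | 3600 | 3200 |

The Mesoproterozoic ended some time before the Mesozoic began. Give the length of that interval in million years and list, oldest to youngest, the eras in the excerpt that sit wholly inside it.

748.098 million years; Neoproterozoic, Paleozoic

The Mesoproterozoic closes at 1000 Ma and the Mesozoic opens at 251.902 Ma, so the interval is 1000 − 251.902 = 748.098 Myr.
An era fits inside if it starts at or after 1000 Ma and ends at or before 251.902 Ma; oldest first that gives Neoproterozoic, Paleozoic.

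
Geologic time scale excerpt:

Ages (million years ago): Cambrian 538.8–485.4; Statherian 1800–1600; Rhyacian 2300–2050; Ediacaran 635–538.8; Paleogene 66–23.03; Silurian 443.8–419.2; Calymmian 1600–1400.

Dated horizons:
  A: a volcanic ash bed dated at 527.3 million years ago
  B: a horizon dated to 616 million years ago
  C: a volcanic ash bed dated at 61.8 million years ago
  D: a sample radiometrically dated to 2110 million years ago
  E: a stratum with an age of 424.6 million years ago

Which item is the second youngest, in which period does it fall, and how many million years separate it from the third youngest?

Smaller Ma means younger, so youngest first: C 61.8 < E 424.6 < A 527.3 < B 616 < D 2110.
Counting 2 along gives E (424.6 Ma); the excerpt puts that inside the Silurian, 443.8–419.2 Ma.
Next in line is A (527.3 Ma), and 527.3 − 424.6 = 102.7 Myr.

E, in the Silurian; 102.7 million years to A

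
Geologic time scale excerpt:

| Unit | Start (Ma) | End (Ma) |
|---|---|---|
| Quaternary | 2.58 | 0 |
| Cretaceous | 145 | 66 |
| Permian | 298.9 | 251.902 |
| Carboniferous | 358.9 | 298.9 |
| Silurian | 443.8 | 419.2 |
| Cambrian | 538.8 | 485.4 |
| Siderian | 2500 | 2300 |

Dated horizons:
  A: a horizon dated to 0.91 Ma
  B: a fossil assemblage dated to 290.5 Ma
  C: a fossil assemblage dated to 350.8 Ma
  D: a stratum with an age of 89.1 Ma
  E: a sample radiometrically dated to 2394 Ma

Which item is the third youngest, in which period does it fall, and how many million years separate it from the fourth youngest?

B, in the Permian; 60.3 million years to C

Sorted youngest-first by Ma: A (0.91), D (89.1), B (290.5), C (350.8), E (2394).
The third youngest is B at 290.5 Ma, which lies in 298.9–251.902 Ma: the Permian.
The fourth youngest is C at 350.8 Ma; separation = |290.5 − 350.8| = 60.3 Myr.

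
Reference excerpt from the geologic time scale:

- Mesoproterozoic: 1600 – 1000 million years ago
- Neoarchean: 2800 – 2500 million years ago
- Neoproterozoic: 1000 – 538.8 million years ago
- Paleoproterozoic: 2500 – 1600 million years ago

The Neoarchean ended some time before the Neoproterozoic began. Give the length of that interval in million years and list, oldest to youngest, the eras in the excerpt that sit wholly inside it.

1500 million years; Paleoproterozoic, Mesoproterozoic

The Neoarchean closes at 2500 Ma and the Neoproterozoic opens at 1000 Ma, so the interval is 2500 − 1000 = 1500 Myr.
An era fits inside if it starts at or after 2500 Ma and ends at or before 1000 Ma; oldest first that gives Paleoproterozoic, Mesoproterozoic.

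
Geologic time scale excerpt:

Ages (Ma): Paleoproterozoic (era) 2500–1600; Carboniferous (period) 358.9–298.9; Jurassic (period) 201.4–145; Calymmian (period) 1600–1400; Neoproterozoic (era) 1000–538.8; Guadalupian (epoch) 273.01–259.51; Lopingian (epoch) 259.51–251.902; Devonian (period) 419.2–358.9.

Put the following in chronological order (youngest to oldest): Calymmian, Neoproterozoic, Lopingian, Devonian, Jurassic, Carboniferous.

Read off each span (Ma): Calymmian 1600–1400; Neoproterozoic 1000–538.8; Lopingian 259.51–251.902; Devonian 419.2–358.9; Jurassic 201.4–145; Carboniferous 358.9–298.9.
Larger Ma is older, so oldest→youngest is Calymmian, Neoproterozoic, Devonian, Carboniferous, Lopingian, Jurassic; reverse it for youngest→oldest.

Jurassic, Lopingian, Carboniferous, Devonian, Neoproterozoic, Calymmian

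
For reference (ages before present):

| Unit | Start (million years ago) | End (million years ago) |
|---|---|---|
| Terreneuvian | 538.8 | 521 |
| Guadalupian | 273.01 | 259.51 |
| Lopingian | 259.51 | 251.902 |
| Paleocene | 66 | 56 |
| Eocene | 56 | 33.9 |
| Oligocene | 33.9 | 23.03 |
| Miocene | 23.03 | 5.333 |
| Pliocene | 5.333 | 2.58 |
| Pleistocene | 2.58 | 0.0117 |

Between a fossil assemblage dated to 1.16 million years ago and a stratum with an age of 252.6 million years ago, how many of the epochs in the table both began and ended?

252.6 Ma sits inside the Lopingian (259.51–251.902) and 1.16 Ma inside the Pleistocene (2.58–0.0117); neither of those is wholly between the two dates.
The listed epochs lying completely between them are Paleocene, Eocene, Oligocene, Miocene, Pliocene — 5 in all.

5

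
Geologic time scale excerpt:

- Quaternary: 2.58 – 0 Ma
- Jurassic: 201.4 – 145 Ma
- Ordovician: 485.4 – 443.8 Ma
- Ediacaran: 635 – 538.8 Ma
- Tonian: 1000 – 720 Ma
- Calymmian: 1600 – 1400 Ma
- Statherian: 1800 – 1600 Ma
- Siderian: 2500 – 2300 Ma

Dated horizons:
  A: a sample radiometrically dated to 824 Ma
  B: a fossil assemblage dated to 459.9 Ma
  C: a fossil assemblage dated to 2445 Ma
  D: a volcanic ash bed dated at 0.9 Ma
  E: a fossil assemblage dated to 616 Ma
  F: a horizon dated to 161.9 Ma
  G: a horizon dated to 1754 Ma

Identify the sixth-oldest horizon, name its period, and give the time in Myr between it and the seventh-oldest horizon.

F, in the Jurassic; 161 million years to D

Sorted oldest-first by Ma: C (2445), G (1754), A (824), E (616), B (459.9), F (161.9), D (0.9).
The sixth oldest is F at 161.9 Ma, which lies in 201.4–145 Ma: the Jurassic.
The seventh oldest is D at 0.9 Ma; separation = |161.9 − 0.9| = 161 Myr.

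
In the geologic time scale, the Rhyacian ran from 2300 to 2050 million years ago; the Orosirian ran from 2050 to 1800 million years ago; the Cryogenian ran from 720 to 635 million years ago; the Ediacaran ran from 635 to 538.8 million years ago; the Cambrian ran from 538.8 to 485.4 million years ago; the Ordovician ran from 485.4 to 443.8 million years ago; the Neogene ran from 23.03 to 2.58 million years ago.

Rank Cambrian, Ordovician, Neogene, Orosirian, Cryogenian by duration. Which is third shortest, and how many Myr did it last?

Cambrian, 53.4 million years

Start − end for each: Cambrian 538.8 − 485.4 = 53.4; Ordovician 485.4 − 443.8 = 41.6; Neogene 23.03 − 2.58 = 20.45; Orosirian 2050 − 1800 = 250; Cryogenian 720 − 635 = 85.
Ranking these from shortest: Neogene < Ordovician < Cambrian < Cryogenian < Orosirian.
Position 3 in that ranking is Cambrian, which lasted 53.4 Myr.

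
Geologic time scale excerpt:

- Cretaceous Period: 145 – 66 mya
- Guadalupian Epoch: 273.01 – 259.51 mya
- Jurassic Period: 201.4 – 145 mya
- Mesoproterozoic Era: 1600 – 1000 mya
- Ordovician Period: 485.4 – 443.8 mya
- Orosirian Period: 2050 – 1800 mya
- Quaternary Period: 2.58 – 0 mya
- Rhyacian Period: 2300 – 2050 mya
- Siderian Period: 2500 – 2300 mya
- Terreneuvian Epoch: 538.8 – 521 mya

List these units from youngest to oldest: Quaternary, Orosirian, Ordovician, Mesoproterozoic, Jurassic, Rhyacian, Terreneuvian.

Quaternary, then Jurassic, then Ordovician, then Terreneuvian, then Mesoproterozoic, then Orosirian, then Rhyacian

The oldest of these is Rhyacian (starts 2300 Ma) and the youngest is Quaternary (ends 0 Ma).
In between, by decreasing start age: Orosirian (2050), Mesoproterozoic (1600), Terreneuvian (538.8), Ordovician (485.4), Jurassic (201.4).
Listing youngest first means reversing that sequence.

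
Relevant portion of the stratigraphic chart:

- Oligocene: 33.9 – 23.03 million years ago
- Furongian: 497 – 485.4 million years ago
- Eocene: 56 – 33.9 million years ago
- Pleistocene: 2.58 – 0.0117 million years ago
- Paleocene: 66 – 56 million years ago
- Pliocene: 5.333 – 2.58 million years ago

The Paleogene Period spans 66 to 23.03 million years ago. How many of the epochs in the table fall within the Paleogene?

3

Epochs inside 66–23.03 Ma: Paleocene, Eocene, Oligocene — 3 in total.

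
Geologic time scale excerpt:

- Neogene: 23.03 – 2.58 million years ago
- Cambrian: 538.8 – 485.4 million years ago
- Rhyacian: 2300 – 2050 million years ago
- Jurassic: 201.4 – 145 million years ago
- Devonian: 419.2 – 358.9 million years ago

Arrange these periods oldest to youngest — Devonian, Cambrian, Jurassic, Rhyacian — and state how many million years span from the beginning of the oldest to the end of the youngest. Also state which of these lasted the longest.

From the excerpt: Devonian 419.2–358.9; Cambrian 538.8–485.4; Jurassic 201.4–145; Rhyacian 2300–2050 (Ma).
Larger Ma is earlier, so the oldest is Rhyacian and the youngest is Jurassic; oldest to youngest: Rhyacian, Cambrian, Devonian, Jurassic.
Oldest start 2300 minus youngest end 145 gives 2155 Myr overall.
Individual lengths (start − end): Devonian 60.3; Cambrian 53.4; Jurassic 56.4; Rhyacian 250. The largest is Rhyacian at 250 Myr.

Rhyacian, Cambrian, Devonian, Jurassic; total span 2155 Myr; longest is Rhyacian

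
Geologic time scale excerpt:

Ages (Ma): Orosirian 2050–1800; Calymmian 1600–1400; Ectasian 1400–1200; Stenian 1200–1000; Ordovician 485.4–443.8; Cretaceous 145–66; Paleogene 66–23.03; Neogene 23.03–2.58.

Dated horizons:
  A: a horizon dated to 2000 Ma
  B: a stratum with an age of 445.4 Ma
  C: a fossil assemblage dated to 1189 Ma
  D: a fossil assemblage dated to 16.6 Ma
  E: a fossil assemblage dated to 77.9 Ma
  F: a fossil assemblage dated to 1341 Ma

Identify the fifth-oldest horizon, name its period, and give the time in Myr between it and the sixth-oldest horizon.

Sorted oldest-first by Ma: A (2000), F (1341), C (1189), B (445.4), E (77.9), D (16.6).
The fifth oldest is E at 77.9 Ma, which lies in 145–66 Ma: the Cretaceous.
The sixth oldest is D at 16.6 Ma; separation = |77.9 − 16.6| = 61.3 Myr.

E, in the Cretaceous; 61.3 million years to D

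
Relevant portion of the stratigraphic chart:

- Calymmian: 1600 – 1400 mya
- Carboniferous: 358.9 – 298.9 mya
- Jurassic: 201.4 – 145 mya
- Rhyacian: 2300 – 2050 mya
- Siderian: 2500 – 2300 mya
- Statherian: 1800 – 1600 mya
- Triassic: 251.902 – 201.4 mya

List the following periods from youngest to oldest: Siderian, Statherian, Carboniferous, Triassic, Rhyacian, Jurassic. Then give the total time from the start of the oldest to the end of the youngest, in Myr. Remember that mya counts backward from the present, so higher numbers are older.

Jurassic → Triassic → Carboniferous → Statherian → Rhyacian → Siderian; total span 2355 Myr

Start ages (Ma): Siderian 2500, Rhyacian 2300, Statherian 1800, Carboniferous 358.9, Triassic 251.902, Jurassic 201.4.
Ordered youngest to oldest: Jurassic, Triassic, Carboniferous, Statherian, Rhyacian, Siderian.
Span = 2500 − 145 = 2355 Myr.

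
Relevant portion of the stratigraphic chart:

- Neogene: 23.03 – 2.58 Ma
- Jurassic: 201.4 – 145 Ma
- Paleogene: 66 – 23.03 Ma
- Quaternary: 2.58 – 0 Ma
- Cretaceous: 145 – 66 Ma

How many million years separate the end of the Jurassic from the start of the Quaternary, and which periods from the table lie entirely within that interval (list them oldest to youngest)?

The Jurassic closes at 145 Ma and the Quaternary opens at 2.58 Ma, so the interval is 145 − 2.58 = 142.42 Myr.
A period fits inside if it starts at or after 145 Ma and ends at or before 2.58 Ma; oldest first that gives Cretaceous, Paleogene, Neogene.

142.42 million years; Cretaceous, Paleogene, Neogene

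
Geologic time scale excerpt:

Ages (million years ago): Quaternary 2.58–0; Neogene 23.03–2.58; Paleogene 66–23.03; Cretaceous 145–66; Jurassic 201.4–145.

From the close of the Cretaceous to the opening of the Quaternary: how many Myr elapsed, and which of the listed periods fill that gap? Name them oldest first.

63.42 million years; Paleogene, Neogene

End of Cretaceous = 66 Ma; start of Quaternary = 2.58 Ma.
Gap = 66 − 2.58 = 63.42 Myr.
Periods wholly inside 66–2.58 Ma: Paleogene (66–23.03), Neogene (23.03–2.58).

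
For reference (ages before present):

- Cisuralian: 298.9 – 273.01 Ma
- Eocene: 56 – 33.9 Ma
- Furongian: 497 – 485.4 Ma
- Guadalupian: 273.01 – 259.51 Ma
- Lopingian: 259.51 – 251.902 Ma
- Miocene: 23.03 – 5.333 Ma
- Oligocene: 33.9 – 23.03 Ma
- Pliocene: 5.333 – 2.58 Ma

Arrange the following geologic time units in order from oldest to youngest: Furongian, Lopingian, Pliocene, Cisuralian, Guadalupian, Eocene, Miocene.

Furongian, then Cisuralian, then Guadalupian, then Lopingian, then Eocene, then Miocene, then Pliocene

Read off each span (Ma): Furongian 497–485.4; Lopingian 259.51–251.902; Pliocene 5.333–2.58; Cisuralian 298.9–273.01; Guadalupian 273.01–259.51; Eocene 56–33.9; Miocene 23.03–5.333.
Larger Ma is older, so oldest→youngest is Furongian, Cisuralian, Guadalupian, Lopingian, Eocene, Miocene, Pliocene.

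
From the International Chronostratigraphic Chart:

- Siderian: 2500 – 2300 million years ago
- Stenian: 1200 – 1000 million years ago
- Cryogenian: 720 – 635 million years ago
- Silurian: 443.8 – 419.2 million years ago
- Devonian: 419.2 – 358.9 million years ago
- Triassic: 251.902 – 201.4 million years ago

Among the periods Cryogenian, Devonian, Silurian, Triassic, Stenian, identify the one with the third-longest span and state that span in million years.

Durations: Cryogenian 85; Devonian 60.3; Silurian 24.6; Triassic 50.502; Stenian 200 Myr.
Sorted longest-first: Stenian (200), Cryogenian (85), Devonian (60.3), Triassic (50.502), Silurian (24.6).
The third longest is Devonian at 60.3 Myr.

Devonian, 60.3 million years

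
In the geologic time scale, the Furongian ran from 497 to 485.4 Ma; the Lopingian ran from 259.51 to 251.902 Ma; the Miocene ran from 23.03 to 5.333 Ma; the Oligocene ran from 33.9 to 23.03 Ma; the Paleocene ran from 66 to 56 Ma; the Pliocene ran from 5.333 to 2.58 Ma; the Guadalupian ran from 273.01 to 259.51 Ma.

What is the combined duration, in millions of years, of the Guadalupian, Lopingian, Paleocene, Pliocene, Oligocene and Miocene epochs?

Each duration: Guadalupian = 13.5; Lopingian = 7.608; Paleocene = 10; Pliocene = 2.753; Oligocene = 10.87; Miocene = 17.697.
Sum: 13.5 + 7.608 + 10 + 2.753 + 10.87 + 17.697 = 62.428 Myr.

62.428 million years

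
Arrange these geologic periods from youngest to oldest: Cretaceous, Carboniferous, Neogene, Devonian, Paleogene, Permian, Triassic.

Neogene, then Paleogene, then Cretaceous, then Triassic, then Permian, then Carboniferous, then Devonian

Group by era (each group listed oldest first) — Paleozoic: Devonian, Carboniferous, Permian; Mesozoic: Triassic, Cretaceous; Cenozoic: Paleogene, Neogene. The eras run Paleozoic → Mesozoic → Cenozoic. Concatenating the groups in that era order and then reversing gives youngest to oldest.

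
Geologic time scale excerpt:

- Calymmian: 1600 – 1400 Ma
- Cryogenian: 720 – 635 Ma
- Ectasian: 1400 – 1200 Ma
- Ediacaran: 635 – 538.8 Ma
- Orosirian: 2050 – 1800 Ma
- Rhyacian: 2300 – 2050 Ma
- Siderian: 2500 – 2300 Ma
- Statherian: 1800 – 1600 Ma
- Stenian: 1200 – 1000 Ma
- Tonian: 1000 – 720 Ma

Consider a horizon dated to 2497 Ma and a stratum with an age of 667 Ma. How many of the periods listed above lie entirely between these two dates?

2497 Ma sits inside the Siderian (2500–2300) and 667 Ma inside the Cryogenian (720–635); neither of those is wholly between the two dates.
The listed periods lying completely between them are Rhyacian, Orosirian, Statherian, Calymmian, Ectasian, Stenian, Tonian — 7 in all.

7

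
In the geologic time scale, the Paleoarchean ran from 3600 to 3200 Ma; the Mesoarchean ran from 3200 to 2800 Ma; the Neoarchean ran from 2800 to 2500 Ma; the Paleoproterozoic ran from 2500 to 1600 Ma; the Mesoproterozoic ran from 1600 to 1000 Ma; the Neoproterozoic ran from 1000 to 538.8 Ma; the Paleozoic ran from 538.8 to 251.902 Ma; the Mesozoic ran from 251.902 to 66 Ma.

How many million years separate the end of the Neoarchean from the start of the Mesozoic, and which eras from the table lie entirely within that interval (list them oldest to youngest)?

End of Neoarchean = 2500 Ma; start of Mesozoic = 251.902 Ma.
Gap = 2500 − 251.902 = 2248.098 Myr.
Eras wholly inside 2500–251.902 Ma: Paleoproterozoic (2500–1600), Mesoproterozoic (1600–1000), Neoproterozoic (1000–538.8), Paleozoic (538.8–251.902).

2248.098 million years; Paleoproterozoic, Mesoproterozoic, Neoproterozoic, Paleozoic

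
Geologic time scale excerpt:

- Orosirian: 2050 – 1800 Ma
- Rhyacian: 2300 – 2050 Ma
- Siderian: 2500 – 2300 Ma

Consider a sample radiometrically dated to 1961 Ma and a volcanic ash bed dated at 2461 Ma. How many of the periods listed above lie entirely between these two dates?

The older date is 2461 Ma and the younger is 1961 Ma.
Periods with start < 2461 and end > 1961 Ma: Rhyacian (2300–2050).
That is 1 complete period.

1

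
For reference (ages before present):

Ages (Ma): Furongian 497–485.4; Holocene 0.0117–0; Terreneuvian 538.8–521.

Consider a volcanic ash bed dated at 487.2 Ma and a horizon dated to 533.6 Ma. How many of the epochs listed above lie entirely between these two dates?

0

The older date is 533.6 Ma and the younger is 487.2 Ma.
No epoch both begins after 533.6 Ma and ends before 487.2 Ma, so the count is 0.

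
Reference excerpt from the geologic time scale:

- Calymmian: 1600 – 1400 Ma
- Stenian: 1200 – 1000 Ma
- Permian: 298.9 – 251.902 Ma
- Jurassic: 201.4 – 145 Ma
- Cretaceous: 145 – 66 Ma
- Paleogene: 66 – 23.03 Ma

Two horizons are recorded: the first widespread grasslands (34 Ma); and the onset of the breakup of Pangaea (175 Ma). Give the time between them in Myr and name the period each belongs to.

141 million years apart; the first in the Paleogene, the second in the Jurassic

Elapsed time: 175 − 34 = 141 Myr.
34 Ma lies within 66–23.03 Ma: Paleogene.
175 Ma lies within 201.4–145 Ma: Jurassic.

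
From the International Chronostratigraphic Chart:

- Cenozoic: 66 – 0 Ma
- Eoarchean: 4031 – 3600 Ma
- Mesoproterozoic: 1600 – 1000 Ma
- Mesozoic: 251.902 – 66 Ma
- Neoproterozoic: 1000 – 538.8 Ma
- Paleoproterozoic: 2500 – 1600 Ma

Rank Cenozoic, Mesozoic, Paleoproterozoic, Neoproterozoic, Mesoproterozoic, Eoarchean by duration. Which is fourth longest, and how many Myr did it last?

Eoarchean, 431 million years

Start − end for each: Cenozoic 66 − 0 = 66; Mesozoic 251.902 − 66 = 185.902; Paleoproterozoic 2500 − 1600 = 900; Neoproterozoic 1000 − 538.8 = 461.2; Mesoproterozoic 1600 − 1000 = 600; Eoarchean 4031 − 3600 = 431.
Ranking these from longest: Paleoproterozoic > Mesoproterozoic > Neoproterozoic > Eoarchean > Mesozoic > Cenozoic.
Position 4 in that ranking is Eoarchean, which lasted 431 Myr.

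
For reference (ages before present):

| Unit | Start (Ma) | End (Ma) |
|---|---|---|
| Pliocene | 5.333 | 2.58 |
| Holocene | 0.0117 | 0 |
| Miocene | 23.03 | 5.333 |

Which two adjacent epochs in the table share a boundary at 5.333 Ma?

Miocene and Pliocene

The Miocene ends at 5.333 Ma and the Pliocene begins at 5.333 Ma, so they share that boundary.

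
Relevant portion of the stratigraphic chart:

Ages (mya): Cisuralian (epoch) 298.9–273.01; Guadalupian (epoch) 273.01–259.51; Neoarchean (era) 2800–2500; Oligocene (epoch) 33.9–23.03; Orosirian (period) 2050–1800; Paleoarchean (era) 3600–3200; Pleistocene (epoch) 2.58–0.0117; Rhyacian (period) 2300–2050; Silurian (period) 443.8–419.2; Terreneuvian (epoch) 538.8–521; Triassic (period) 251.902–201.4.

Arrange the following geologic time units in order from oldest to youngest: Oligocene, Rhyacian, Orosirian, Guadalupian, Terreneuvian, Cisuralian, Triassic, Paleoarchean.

Read off each span (Ma): Oligocene 33.9–23.03; Rhyacian 2300–2050; Orosirian 2050–1800; Guadalupian 273.01–259.51; Terreneuvian 538.8–521; Cisuralian 298.9–273.01; Triassic 251.902–201.4; Paleoarchean 3600–3200.
Larger Ma is older, so oldest→youngest is Paleoarchean, Rhyacian, Orosirian, Terreneuvian, Cisuralian, Guadalupian, Triassic, Oligocene.

Paleoarchean, Rhyacian, Orosirian, Terreneuvian, Cisuralian, Guadalupian, Triassic, Oligocene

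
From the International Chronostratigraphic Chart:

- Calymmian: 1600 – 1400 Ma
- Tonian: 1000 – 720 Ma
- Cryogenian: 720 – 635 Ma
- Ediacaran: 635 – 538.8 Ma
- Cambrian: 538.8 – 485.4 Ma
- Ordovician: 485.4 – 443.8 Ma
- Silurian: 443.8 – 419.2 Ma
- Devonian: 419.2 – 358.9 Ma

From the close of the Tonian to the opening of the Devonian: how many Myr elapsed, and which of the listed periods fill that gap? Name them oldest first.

300.8 million years; Cryogenian, Ediacaran, Cambrian, Ordovician, Silurian

End of Tonian = 720 Ma; start of Devonian = 419.2 Ma.
Gap = 720 − 419.2 = 300.8 Myr.
Periods wholly inside 720–419.2 Ma: Cryogenian (720–635), Ediacaran (635–538.8), Cambrian (538.8–485.4), Ordovician (485.4–443.8), Silurian (443.8–419.2).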